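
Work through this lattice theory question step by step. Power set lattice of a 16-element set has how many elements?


Power set = 2^n.
2^16 = 65536


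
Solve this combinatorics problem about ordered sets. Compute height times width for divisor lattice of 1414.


Height = length of longest chain minus 1; width = size of largest antichain.
A maximum chain: 1 | 101 | 707 | 1414  (height 3).
A maximum antichain: {2, 7, 101}  (width 3).
Product = 3 * 3 = 9


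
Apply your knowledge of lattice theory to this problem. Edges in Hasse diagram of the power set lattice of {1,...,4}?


A cover relation a -< b holds when a < b with no c strictly between.
Cover relations:
  {} -< {1}
  {} -< {2}
  {} -< {3}
  {} -< {4}
  {1} -< {1,2}
  {1} -< {1,3}
  {1} -< {1,4}
  {2} -< {1,2}
  ...24 more
Total: 32


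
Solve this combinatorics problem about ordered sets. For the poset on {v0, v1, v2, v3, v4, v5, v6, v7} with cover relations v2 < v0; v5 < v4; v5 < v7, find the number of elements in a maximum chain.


A chain is a totally ordered subset; we count the number of elements in a maximum chain.
Compute, for each element x, the size of the longest chain ending at x:
  v1: 1
  v2: 1
  v3: 1
  v5: 1
  v6: 1
  v0: 2
  ...
A maximum chain: v2 < v0
Number of elements in the longest chain: 2


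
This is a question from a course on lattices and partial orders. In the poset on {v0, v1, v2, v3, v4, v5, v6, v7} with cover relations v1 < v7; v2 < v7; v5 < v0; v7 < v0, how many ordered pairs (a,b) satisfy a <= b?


The order relation is {(a,b) : a <= b}, reflexive so it includes (a,a).
Examples: (v0,v0), (v1,v0), (v1,v1), (v1,v7), (v2,v0), ...
Total ordered pairs: 14


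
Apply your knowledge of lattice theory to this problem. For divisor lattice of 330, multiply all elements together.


Divisors of 330: [1, 2, 3, 5, 6, 10, 11, 15, 22, 30, 33, 55, 66, 110, 165, 330]
Product = n^(d(n)/2) = 330^(16/2)
Product = 140640861824100000000


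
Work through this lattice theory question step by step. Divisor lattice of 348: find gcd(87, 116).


In a divisor lattice, meet = gcd (greatest common divisor).
By Euclidean algorithm or factoring: gcd(87,116) = 29


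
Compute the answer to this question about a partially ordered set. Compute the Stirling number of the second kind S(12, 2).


S(n,k) = k*S(n-1,k) + S(n-1,k-1).
S(11,2) = 1023, S(11,1) = 1
S(12,2) = 2*1023 + 1 = 2046 + 1
S(12,2) = 2047


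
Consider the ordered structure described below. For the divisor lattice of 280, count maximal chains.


A maximal chain goes from the minimum element to a maximal element via cover relations.
Counting all min-to-max paths in the cover graph.
Total maximal chains: 20


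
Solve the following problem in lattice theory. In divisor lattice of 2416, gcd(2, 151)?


Meet=gcd.
gcd(2,151)=1


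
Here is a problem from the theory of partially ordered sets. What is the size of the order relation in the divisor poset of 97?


The order relation is {(a,b) : a <= b}, reflexive so it includes (a,a).
Examples: (1,1), (1,97), (97,97)
Total ordered pairs: 3


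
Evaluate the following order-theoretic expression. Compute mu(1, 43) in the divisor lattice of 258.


In a divisor lattice, mu(a,b) = mu(b/a) where mu is the classical Mobius function.
b/a = 43/1 = 43
Prime factorization of 43: primes [43]
43 is squarefree with 1 prime factor(s), so mu(43) = (-1)^1 = -1


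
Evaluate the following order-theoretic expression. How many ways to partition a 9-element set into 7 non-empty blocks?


S(n,k) = k*S(n-1,k) + S(n-1,k-1).
S(8,7) = 28, S(8,6) = 266
S(9,7) = 7*28 + 266 = 196 + 266
S(9,7) = 462


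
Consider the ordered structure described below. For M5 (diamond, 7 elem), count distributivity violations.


Distributive law: a ^ (b v c) = (a ^ b) v (a ^ c).
Check all 7^3 = 343 ordered triples (a,b,c).
  e.g. a=a1, b=a2, c=a3: lhs=a1 != rhs=0
  e.g. a=a1, b=a2, c=a4: lhs=a1 != rhs=0
Total violating triples: 60


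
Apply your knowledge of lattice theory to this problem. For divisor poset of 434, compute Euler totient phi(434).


phi(n) = n * prod_{p|n} (1 - 1/p).
Prime divisors of 434: [2, 7, 31]
phi(434) = 434 * (1 - 1/2) * (1 - 1/7) * (1 - 1/31)
phi(434) = 180


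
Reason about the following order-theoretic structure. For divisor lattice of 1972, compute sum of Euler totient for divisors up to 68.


Divisors of 1972 up to 68: [1, 2, 4, 17, 29, 34, 58, 68]
phi values: [1, 1, 2, 16, 28, 16, 28, 32]
Sum = 124


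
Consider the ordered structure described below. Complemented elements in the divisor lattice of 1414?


An element a is complemented if some b has a meet b = bottom, a join b = top.
a is complemented iff gcd(a, n/a)=1, i.e. a is a unitary divisor of 1414.
Complemented elements: 1, 2, 7, 14, 101, 202, ... (2 more)
Count: 8


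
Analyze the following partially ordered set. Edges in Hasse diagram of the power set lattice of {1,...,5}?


A cover relation a -< b holds when a < b with no c strictly between.
Cover relations:
  {} -< {1}
  {} -< {2}
  {} -< {3}
  {} -< {4}
  {} -< {5}
  {1} -< {1,2}
  {1} -< {1,3}
  {1} -< {1,4}
  ...72 more
Total: 80


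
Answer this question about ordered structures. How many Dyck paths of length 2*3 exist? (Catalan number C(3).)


C(n) = C(2n, n) / (n+1).
C(6, 3) = 20
C(3) = 20 / 4 = 5


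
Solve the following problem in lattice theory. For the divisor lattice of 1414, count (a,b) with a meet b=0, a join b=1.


Complement pair (a,b): a meet b = bottom, a join b = top.
Here: gcd(a,b)=1 and lcm(a,b)=1414, i.e. a*b=1414 with a,b coprime.
Pairs found: (1,1414), (2,707), (7,202), (14,101), ... (4 more)
Total ordered pairs: 8


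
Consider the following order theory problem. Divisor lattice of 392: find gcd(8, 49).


In a divisor lattice, meet = gcd (greatest common divisor).
By Euclidean algorithm or factoring: gcd(8,49) = 1


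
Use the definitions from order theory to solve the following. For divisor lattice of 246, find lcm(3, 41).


In a divisor lattice, join = lcm (least common multiple).
Compute lcm iteratively: start with first element, then lcm(current, next).
Elements: [3, 41]
lcm(3,41) = 123
Final lcm = 123


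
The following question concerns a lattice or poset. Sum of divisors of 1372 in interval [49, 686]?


Interval [49,686] in divisors of 1372: [49, 98, 343, 686]
Sum = 1176


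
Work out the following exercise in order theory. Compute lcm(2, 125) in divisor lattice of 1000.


In a divisor lattice, join = lcm (least common multiple).
gcd(2,125) = 1
lcm(2,125) = 2*125/gcd = 250/1 = 250


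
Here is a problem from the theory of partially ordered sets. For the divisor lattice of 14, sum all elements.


sigma(n) = sum of divisors.
Divisors of 14: [1, 2, 7, 14]
Sum = 24


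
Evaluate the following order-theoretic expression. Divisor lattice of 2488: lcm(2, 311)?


Join=lcm.
gcd(2,311)=1
lcm=622


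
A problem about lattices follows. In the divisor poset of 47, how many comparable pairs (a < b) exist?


A comparable pair {a,b} has a < b or b < a in the order.
Count unordered pairs where one element is strictly below the other.
Examples: {1,47}
Total comparable pairs: 1


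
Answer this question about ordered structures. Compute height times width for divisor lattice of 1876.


Height = length of longest chain minus 1; width = size of largest antichain.
A maximum chain: 1 | 67 | 469 | 938 | 1876  (height 4).
A maximum antichain: {4, 14, 134, 469}  (width 4).
Product = 4 * 4 = 16


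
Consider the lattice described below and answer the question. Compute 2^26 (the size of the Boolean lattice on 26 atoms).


Power set = 2^n.
2^26 = 67108864


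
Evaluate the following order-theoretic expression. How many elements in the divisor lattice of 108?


Divisors of 108: [1, 2, 3, 4, 6, 9, 12, 18, 27, 36, 54, 108]
Count: 12


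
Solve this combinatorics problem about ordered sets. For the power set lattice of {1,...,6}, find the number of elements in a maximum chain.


A chain is a totally ordered subset; we count the number of elements in a maximum chain.
Compute, for each element x, the size of the longest chain ending at x:
  {}: 1
  {1}: 2
  {2}: 2
  {3}: 2
  {4}: 2
  {5}: 2
  ...
A maximum chain: {} < {1} < {1,2} < {1,2,3} < {1,2,3,4} < {1,2,3,4,5} < {1,2,3,4,5,6}
Number of elements in the longest chain: 7


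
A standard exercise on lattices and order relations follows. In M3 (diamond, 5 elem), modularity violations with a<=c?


Modular law: if a <= c then a v (b ^ c) = (a v b) ^ c.
Check all triples (a,b,c) with a <= c among 5 elements.
This lattice is modular (diamonds M_m and their chain-products are modular).
Total violating triples: 0


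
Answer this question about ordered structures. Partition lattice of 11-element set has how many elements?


B(n) = number of set partitions of an n-element set.
B(n) satisfies the recurrence: B(n+1) = sum_k C(n,k)*B(k).
B(11) = 678570


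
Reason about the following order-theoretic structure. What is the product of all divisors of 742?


Divisors of 742: [1, 2, 7, 14, 53, 106, 371, 742]
Product = n^(d(n)/2) = 742^(8/2)
Product = 303120718096


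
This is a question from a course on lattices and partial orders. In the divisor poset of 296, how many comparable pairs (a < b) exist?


A comparable pair {a,b} has a < b or b < a in the order.
Count unordered pairs where one element is strictly below the other.
Examples: {1,2}, {1,4}, {1,8}, {1,37}, ...
Total comparable pairs: 22


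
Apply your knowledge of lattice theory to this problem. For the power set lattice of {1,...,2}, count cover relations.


A cover relation a -< b holds when a < b with no c strictly between.
Cover relations:
  {} -< {1}
  {} -< {2}
  {1} -< {1,2}
  {2} -< {1,2}
Total: 4


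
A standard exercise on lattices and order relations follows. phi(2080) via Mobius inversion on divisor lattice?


phi(n) = n * prod_{p|n} (1 - 1/p).
Prime divisors of 2080: [2, 5, 13]
phi(2080) = 2080 * (1 - 1/2) * (1 - 1/5) * (1 - 1/13)
phi(2080) = 768


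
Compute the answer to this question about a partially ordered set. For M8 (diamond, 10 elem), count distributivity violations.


Distributive law: a ^ (b v c) = (a ^ b) v (a ^ c).
Check all 10^3 = 1000 ordered triples (a,b,c).
  e.g. a=a1, b=a2, c=a3: lhs=a1 != rhs=0
  e.g. a=a1, b=a2, c=a4: lhs=a1 != rhs=0
Total violating triples: 336


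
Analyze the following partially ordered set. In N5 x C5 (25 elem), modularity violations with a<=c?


Modular law: if a <= c then a v (b ^ c) = (a v b) ^ c.
Check all triples (a,b,c) with a <= c among 25 elements.
  e.g. a=(a,0), b=(c,0), c=(b,0): lhs=(a,0) != rhs=(b,0)
  e.g. a=(a,0), b=(c,1), c=(b,0): lhs=(a,0) != rhs=(b,0)
Total violating triples: 75


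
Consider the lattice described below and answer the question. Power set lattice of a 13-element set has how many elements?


Power set = 2^n.
2^13 = 8192


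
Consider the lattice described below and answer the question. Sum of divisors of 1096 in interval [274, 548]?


Interval [274,548] in divisors of 1096: [274, 548]
Sum = 822


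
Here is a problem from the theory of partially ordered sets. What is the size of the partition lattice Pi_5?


B(n) = number of set partitions of an n-element set.
B(n) satisfies the recurrence: B(n+1) = sum_k C(n,k)*B(k).
B(5) = 52


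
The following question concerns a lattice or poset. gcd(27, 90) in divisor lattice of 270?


Meet=gcd.
gcd(27,90)=9


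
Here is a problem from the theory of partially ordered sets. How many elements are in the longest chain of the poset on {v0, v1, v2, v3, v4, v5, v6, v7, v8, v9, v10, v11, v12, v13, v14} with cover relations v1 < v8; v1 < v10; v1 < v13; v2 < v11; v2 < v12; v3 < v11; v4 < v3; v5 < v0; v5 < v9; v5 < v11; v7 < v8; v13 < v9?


A chain is a totally ordered subset; we count the number of elements in a maximum chain.
Compute, for each element x, the size of the longest chain ending at x:
  v1: 1
  v2: 1
  v4: 1
  v5: 1
  v6: 1
  v7: 1
  ...
A maximum chain: v1 < v13 < v9
Number of elements in the longest chain: 3


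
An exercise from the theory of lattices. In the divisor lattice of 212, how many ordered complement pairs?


Complement pair (a,b): a meet b = bottom, a join b = top.
Here: gcd(a,b)=1 and lcm(a,b)=212, i.e. a*b=212 with a,b coprime.
Pairs found: (1,212), (4,53), (53,4), (212,1)
Total ordered pairs: 4


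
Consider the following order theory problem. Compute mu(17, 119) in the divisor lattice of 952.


In a divisor lattice, mu(a,b) = mu(b/a) where mu is the classical Mobius function.
b/a = 119/17 = 7
Prime factorization of 7: primes [7]
7 is squarefree with 1 prime factor(s), so mu(7) = (-1)^1 = -1


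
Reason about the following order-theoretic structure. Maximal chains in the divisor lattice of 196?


A maximal chain goes from the minimum element to a maximal element via cover relations.
Counting all min-to-max paths in the cover graph.
Total maximal chains: 6


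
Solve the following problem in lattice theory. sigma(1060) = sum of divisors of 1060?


sigma(n) = sum of divisors.
Divisors of 1060: [1, 2, 4, 5, 10, 20, 53, 106, 212, 265, 530, 1060]
Sum = 2268


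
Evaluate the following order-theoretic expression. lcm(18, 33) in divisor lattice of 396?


Join=lcm.
gcd(18,33)=3
lcm=198


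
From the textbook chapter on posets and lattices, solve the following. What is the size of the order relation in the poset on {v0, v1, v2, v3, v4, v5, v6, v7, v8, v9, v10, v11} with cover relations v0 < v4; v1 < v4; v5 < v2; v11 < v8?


The order relation is {(a,b) : a <= b}, reflexive so it includes (a,a).
Examples: (v0,v0), (v0,v4), (v1,v1), (v1,v4), (v10,v10), ...
Total ordered pairs: 16


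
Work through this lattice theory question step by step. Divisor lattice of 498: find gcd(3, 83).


In a divisor lattice, meet = gcd (greatest common divisor).
By Euclidean algorithm or factoring: gcd(3,83) = 1


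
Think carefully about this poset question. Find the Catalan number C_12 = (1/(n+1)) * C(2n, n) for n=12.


C(n) = C(2n, n) / (n+1).
C(24, 12) = 2704156
C(12) = 2704156 / 13 = 208012


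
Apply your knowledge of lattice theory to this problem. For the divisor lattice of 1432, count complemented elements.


An element a is complemented if some b has a meet b = bottom, a join b = top.
a is complemented iff gcd(a, n/a)=1, i.e. a is a unitary divisor of 1432.
Complemented elements: 1, 8, 179, 1432
Count: 4


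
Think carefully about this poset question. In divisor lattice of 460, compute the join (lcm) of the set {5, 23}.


In a divisor lattice, join = lcm (least common multiple).
Compute lcm iteratively: start with first element, then lcm(current, next).
Elements: [5, 23]
lcm(5,23) = 115
Final lcm = 115


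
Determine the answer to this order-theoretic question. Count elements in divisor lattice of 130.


Divisors of 130: [1, 2, 5, 10, 13, 26, 65, 130]
Count: 8


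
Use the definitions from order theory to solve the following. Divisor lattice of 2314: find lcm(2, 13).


In a divisor lattice, join = lcm (least common multiple).
gcd(2,13) = 1
lcm(2,13) = 2*13/gcd = 26/1 = 26


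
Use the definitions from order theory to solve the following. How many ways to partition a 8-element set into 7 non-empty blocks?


S(n,k) = k*S(n-1,k) + S(n-1,k-1).
S(7,7) = 1, S(7,6) = 21
S(8,7) = 7*1 + 21 = 7 + 21
S(8,7) = 28


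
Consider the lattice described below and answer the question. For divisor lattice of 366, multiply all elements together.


Divisors of 366: [1, 2, 3, 6, 61, 122, 183, 366]
Product = n^(d(n)/2) = 366^(8/2)
Product = 17944209936


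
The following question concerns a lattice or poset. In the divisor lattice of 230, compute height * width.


Height = length of longest chain minus 1; width = size of largest antichain.
A maximum chain: 1 | 23 | 115 | 230  (height 3).
A maximum antichain: {2, 5, 23}  (width 3).
Product = 3 * 3 = 9


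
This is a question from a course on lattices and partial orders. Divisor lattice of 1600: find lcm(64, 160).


In a divisor lattice, join = lcm (least common multiple).
gcd(64,160) = 32
lcm(64,160) = 64*160/gcd = 10240/32 = 320


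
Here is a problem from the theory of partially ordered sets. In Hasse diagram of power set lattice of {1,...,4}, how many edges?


A cover relation a -< b holds when a < b with no c strictly between.
Cover relations:
  {} -< {1}
  {} -< {2}
  {} -< {3}
  {} -< {4}
  {1} -< {1,2}
  {1} -< {1,3}
  {1} -< {1,4}
  {2} -< {1,2}
  ...24 more
Total: 32


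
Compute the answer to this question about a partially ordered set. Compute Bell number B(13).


B(n) = number of set partitions of an n-element set.
B(n) satisfies the recurrence: B(n+1) = sum_k C(n,k)*B(k).
B(13) = 27644437


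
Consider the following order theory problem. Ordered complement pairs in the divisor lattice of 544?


Complement pair (a,b): a meet b = bottom, a join b = top.
Here: gcd(a,b)=1 and lcm(a,b)=544, i.e. a*b=544 with a,b coprime.
Pairs found: (1,544), (17,32), (32,17), (544,1)
Total ordered pairs: 4


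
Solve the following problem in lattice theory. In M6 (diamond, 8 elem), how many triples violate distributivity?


Distributive law: a ^ (b v c) = (a ^ b) v (a ^ c).
Check all 8^3 = 512 ordered triples (a,b,c).
  e.g. a=a1, b=a2, c=a3: lhs=a1 != rhs=0
  e.g. a=a1, b=a2, c=a4: lhs=a1 != rhs=0
Total violating triples: 120


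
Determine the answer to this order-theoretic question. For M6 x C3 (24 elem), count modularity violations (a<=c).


Modular law: if a <= c then a v (b ^ c) = (a v b) ^ c.
Check all triples (a,b,c) with a <= c among 24 elements.
This lattice is modular (diamonds M_m and their chain-products are modular).
Total violating triples: 0


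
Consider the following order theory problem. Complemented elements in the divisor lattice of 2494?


An element a is complemented if some b has a meet b = bottom, a join b = top.
a is complemented iff gcd(a, n/a)=1, i.e. a is a unitary divisor of 2494.
Complemented elements: 1, 2, 29, 43, 58, 86, ... (2 more)
Count: 8


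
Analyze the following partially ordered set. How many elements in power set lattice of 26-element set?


Power set = 2^n.
2^26 = 67108864


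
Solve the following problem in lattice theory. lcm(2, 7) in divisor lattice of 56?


Join=lcm.
gcd(2,7)=1
lcm=14


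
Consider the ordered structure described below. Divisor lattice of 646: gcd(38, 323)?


Meet=gcd.
gcd(38,323)=19


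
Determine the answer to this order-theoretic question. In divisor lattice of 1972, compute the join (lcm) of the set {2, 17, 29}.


In a divisor lattice, join = lcm (least common multiple).
Compute lcm iteratively: start with first element, then lcm(current, next).
Elements: [2, 17, 29]
lcm(2,17) = 34
lcm(34,29) = 986
Final lcm = 986


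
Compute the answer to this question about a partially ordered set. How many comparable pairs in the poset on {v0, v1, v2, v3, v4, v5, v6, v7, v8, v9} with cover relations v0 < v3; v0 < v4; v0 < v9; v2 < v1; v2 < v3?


A comparable pair {a,b} has a < b or b < a in the order.
Count unordered pairs where one element is strictly below the other.
Examples: {v0,v3}, {v0,v4}, {v0,v9}, {v1,v2}, ...
Total comparable pairs: 5


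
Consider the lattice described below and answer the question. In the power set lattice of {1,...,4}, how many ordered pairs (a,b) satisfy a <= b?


The order relation is {(a,b) : a <= b}, reflexive so it includes (a,a).
Examples: ({},{}), ({},{1,2}), ({},{1,2,3}), ({},{1,2,3,4}), ({},{1,2,4}), ...
Total ordered pairs: 81


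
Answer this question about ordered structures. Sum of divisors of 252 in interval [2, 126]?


Interval [2,126] in divisors of 252: [2, 6, 14, 18, 42, 126]
Sum = 208


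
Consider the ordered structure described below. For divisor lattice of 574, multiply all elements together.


Divisors of 574: [1, 2, 7, 14, 41, 82, 287, 574]
Product = n^(d(n)/2) = 574^(8/2)
Product = 108554434576


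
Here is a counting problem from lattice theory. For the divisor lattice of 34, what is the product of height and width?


Height = length of longest chain minus 1; width = size of largest antichain.
A maximum chain: 1 | 17 | 34  (height 2).
A maximum antichain: {2, 17}  (width 2).
Product = 2 * 2 = 4


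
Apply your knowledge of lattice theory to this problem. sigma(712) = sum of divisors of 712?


sigma(n) = sum of divisors.
Divisors of 712: [1, 2, 4, 8, 89, 178, 356, 712]
Sum = 1350


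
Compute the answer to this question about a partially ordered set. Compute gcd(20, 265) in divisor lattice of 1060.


In a divisor lattice, meet = gcd (greatest common divisor).
By Euclidean algorithm or factoring: gcd(20,265) = 5


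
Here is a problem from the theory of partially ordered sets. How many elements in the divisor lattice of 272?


Divisors of 272: [1, 2, 4, 8, 16, 17, 34, 68, 136, 272]
Count: 10


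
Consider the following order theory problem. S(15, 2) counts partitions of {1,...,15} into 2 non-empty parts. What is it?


S(n,k) = k*S(n-1,k) + S(n-1,k-1).
S(14,2) = 8191, S(14,1) = 1
S(15,2) = 2*8191 + 1 = 16382 + 1
S(15,2) = 16383


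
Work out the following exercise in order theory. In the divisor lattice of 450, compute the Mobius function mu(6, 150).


In a divisor lattice, mu(a,b) = mu(b/a) where mu is the classical Mobius function.
b/a = 150/6 = 25
Prime factorization of 25: primes [5]
25 is not squarefree, so mu(25) = 0


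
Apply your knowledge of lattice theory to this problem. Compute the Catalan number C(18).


C(n) = C(2n, n) / (n+1).
C(36, 18) = 9075135300
C(18) = 9075135300 / 19 = 477638700


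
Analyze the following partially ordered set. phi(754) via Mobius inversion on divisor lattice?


phi(n) = n * prod_{p|n} (1 - 1/p).
Prime divisors of 754: [2, 13, 29]
phi(754) = 754 * (1 - 1/2) * (1 - 1/13) * (1 - 1/29)
phi(754) = 336


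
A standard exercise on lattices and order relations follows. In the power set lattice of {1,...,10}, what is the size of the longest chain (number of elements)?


A chain is a totally ordered subset; we count the number of elements in a maximum chain.
Compute, for each element x, the size of the longest chain ending at x:
  {}: 1
  {1}: 2
  {2}: 2
  {3}: 2
  {4}: 2
  {5}: 2
  ...
A maximum chain: {} < {1} < {1,2} < {1,2,3} < {1,2,3,4} < {1,2,3,4,5} < {1,2,3,4,5,6} < {1,2,3,4,5,6,7} < {1,2,3,4,5,6,7,8} < {1,2,3,4,5,6,7,8,9} < {1,2,3,4,5,6,7,8,9,10}
Number of elements in the longest chain: 11


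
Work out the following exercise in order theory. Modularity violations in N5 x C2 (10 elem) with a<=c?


Modular law: if a <= c then a v (b ^ c) = (a v b) ^ c.
Check all triples (a,b,c) with a <= c among 10 elements.
  e.g. a=(a,0), b=(c,0), c=(b,0): lhs=(a,0) != rhs=(b,0)
  e.g. a=(a,0), b=(c,1), c=(b,0): lhs=(a,0) != rhs=(b,0)
Total violating triples: 6


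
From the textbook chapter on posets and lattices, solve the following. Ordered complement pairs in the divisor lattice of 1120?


Complement pair (a,b): a meet b = bottom, a join b = top.
Here: gcd(a,b)=1 and lcm(a,b)=1120, i.e. a*b=1120 with a,b coprime.
Pairs found: (1,1120), (5,224), (7,160), (32,35), ... (4 more)
Total ordered pairs: 8


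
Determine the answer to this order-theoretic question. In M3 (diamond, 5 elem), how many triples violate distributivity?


Distributive law: a ^ (b v c) = (a ^ b) v (a ^ c).
Check all 5^3 = 125 ordered triples (a,b,c).
  e.g. a=a1, b=a2, c=a3: lhs=a1 != rhs=0
  e.g. a=a1, b=a3, c=a2: lhs=a1 != rhs=0
Total violating triples: 6


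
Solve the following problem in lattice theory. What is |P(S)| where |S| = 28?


Power set = 2^n.
2^28 = 268435456


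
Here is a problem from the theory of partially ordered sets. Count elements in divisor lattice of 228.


Divisors of 228: [1, 2, 3, 4, 6, 12, 19, 38, 57, 76, 114, 228]
Count: 12


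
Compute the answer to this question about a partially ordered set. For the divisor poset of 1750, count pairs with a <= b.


The order relation is {(a,b) : a <= b}, reflexive so it includes (a,a).
Examples: (1,1), (1,10), (1,125), (1,14), (1,175), ...
Total ordered pairs: 90


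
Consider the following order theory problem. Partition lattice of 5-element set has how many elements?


B(n) = number of set partitions of an n-element set.
B(n) satisfies the recurrence: B(n+1) = sum_k C(n,k)*B(k).
B(5) = 52


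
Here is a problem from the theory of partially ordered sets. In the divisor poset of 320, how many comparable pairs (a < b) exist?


A comparable pair {a,b} has a < b or b < a in the order.
Count unordered pairs where one element is strictly below the other.
Examples: {1,2}, {1,4}, {1,5}, {1,8}, ...
Total comparable pairs: 70


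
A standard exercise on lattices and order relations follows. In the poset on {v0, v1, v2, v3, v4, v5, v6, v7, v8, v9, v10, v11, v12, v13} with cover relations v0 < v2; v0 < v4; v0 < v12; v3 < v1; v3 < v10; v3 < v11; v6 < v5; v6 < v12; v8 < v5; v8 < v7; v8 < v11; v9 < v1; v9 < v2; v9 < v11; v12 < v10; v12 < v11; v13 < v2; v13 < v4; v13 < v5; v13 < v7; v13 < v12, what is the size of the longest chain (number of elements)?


A chain is a totally ordered subset; we count the number of elements in a maximum chain.
Compute, for each element x, the size of the longest chain ending at x:
  v0: 1
  v3: 1
  v6: 1
  v8: 1
  v9: 1
  v13: 1
  ...
A maximum chain: v0 < v12 < v10
Number of elements in the longest chain: 3


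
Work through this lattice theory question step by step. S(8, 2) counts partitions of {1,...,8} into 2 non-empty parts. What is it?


S(n,k) = k*S(n-1,k) + S(n-1,k-1).
S(7,2) = 63, S(7,1) = 1
S(8,2) = 2*63 + 1 = 126 + 1
S(8,2) = 127


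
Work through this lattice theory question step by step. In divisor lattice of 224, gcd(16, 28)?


Meet=gcd.
gcd(16,28)=4


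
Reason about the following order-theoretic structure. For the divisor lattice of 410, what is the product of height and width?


Height = length of longest chain minus 1; width = size of largest antichain.
A maximum chain: 1 | 41 | 205 | 410  (height 3).
A maximum antichain: {2, 5, 41}  (width 3).
Product = 3 * 3 = 9


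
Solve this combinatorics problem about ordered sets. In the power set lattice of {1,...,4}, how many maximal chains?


A maximal chain goes from the minimum element to a maximal element via cover relations.
Counting all min-to-max paths in the cover graph.
Total maximal chains: 24


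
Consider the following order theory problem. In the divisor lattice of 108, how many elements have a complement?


An element a is complemented if some b has a meet b = bottom, a join b = top.
a is complemented iff gcd(a, n/a)=1, i.e. a is a unitary divisor of 108.
Complemented elements: 1, 4, 27, 108
Count: 4


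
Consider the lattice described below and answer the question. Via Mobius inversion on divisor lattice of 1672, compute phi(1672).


phi(n) = n * prod_{p|n} (1 - 1/p).
Prime divisors of 1672: [2, 11, 19]
phi(1672) = 1672 * (1 - 1/2) * (1 - 1/11) * (1 - 1/19)
phi(1672) = 720


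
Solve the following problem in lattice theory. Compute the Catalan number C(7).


C(n) = C(2n, n) / (n+1).
C(14, 7) = 3432
C(7) = 3432 / 8 = 429


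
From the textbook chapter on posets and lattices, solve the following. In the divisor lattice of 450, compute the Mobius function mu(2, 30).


In a divisor lattice, mu(a,b) = mu(b/a) where mu is the classical Mobius function.
b/a = 30/2 = 15
Prime factorization of 15: primes [3, 5]
15 is squarefree with 2 prime factor(s), so mu(15) = (-1)^2 = 1


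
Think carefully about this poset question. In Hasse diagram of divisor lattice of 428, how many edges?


A cover relation a -< b holds when a < b with no c strictly between.
Cover relations:
  1 -< 2
  1 -< 107
  2 -< 4
  2 -< 214
  4 -< 428
  107 -< 214
  214 -< 428
Total: 7


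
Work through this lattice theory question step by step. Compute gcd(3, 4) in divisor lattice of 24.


In a divisor lattice, meet = gcd (greatest common divisor).
By Euclidean algorithm or factoring: gcd(3,4) = 1


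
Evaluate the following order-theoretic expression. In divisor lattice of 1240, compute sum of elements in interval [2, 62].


Interval [2,62] in divisors of 1240: [2, 62]
Sum = 64


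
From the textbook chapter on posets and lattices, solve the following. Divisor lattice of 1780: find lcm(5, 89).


In a divisor lattice, join = lcm (least common multiple).
gcd(5,89) = 1
lcm(5,89) = 5*89/gcd = 445/1 = 445


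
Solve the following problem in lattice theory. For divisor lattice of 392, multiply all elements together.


Divisors of 392: [1, 2, 4, 7, 8, 14, 28, 49, 56, 98, 196, 392]
Product = n^(d(n)/2) = 392^(12/2)
Product = 3628410392018944


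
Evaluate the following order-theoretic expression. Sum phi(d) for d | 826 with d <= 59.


Divisors of 826 up to 59: [1, 2, 7, 14, 59]
phi values: [1, 1, 6, 6, 58]
Sum = 72


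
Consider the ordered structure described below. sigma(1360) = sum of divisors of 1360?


sigma(n) = sum of divisors.
Divisors of 1360: [1, 2, 4, 5, 8, 10, 16, 17, 20, 34, 40, 68, 80, 85, 136, 170, 272, 340, 680, 1360]
Sum = 3348


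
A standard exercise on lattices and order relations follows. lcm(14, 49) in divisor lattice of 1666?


Join=lcm.
gcd(14,49)=7
lcm=98


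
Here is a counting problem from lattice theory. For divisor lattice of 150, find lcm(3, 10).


In a divisor lattice, join = lcm (least common multiple).
Compute lcm iteratively: start with first element, then lcm(current, next).
Elements: [3, 10]
lcm(3,10) = 30
Final lcm = 30


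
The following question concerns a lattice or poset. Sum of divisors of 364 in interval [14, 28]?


Interval [14,28] in divisors of 364: [14, 28]
Sum = 42


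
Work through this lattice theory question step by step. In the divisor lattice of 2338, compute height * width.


Height = length of longest chain minus 1; width = size of largest antichain.
A maximum chain: 1 | 167 | 1169 | 2338  (height 3).
A maximum antichain: {2, 7, 167}  (width 3).
Product = 3 * 3 = 9


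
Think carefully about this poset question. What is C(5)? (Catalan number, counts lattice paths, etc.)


C(n) = C(2n, n) / (n+1).
C(10, 5) = 252
C(5) = 252 / 6 = 42


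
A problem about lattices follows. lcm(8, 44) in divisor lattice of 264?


Join=lcm.
gcd(8,44)=4
lcm=88


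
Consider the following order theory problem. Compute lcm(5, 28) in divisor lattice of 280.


In a divisor lattice, join = lcm (least common multiple).
gcd(5,28) = 1
lcm(5,28) = 5*28/gcd = 140/1 = 140


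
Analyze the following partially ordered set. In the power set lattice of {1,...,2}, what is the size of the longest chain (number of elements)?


A chain is a totally ordered subset; we count the number of elements in a maximum chain.
Compute, for each element x, the size of the longest chain ending at x:
  {}: 1
  {1}: 2
  {2}: 2
  {1,2}: 3
A maximum chain: {} < {1} < {1,2}
Number of elements in the longest chain: 3


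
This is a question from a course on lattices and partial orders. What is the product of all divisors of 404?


Divisors of 404: [1, 2, 4, 101, 202, 404]
Product = n^(d(n)/2) = 404^(6/2)
Product = 65939264


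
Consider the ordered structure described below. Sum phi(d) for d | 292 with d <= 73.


Divisors of 292 up to 73: [1, 2, 4, 73]
phi values: [1, 1, 2, 72]
Sum = 76


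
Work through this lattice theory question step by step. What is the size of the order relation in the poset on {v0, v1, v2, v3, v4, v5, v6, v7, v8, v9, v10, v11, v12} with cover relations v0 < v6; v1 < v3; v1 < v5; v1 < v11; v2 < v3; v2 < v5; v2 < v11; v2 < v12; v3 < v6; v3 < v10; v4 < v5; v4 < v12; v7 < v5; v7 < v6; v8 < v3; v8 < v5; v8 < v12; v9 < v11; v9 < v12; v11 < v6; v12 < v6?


The order relation is {(a,b) : a <= b}, reflexive so it includes (a,a).
Examples: (v0,v0), (v0,v6), (v1,v1), (v1,v10), (v1,v11), ...
Total ordered pairs: 42


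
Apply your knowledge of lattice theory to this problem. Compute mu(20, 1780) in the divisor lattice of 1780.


In a divisor lattice, mu(a,b) = mu(b/a) where mu is the classical Mobius function.
b/a = 1780/20 = 89
Prime factorization of 89: primes [89]
89 is squarefree with 1 prime factor(s), so mu(89) = (-1)^1 = -1


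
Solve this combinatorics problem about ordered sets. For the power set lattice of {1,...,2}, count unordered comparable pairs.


A comparable pair {a,b} has a < b or b < a in the order.
Count unordered pairs where one element is strictly below the other.
Examples: {{},{1}}, {{},{2}}, {{},{1,2}}, {{1},{1,2}}, ...
Total comparable pairs: 5


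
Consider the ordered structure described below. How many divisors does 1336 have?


Divisors of 1336: [1, 2, 4, 8, 167, 334, 668, 1336]
Count: 8


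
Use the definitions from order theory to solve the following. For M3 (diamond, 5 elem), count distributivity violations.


Distributive law: a ^ (b v c) = (a ^ b) v (a ^ c).
Check all 5^3 = 125 ordered triples (a,b,c).
  e.g. a=a1, b=a2, c=a3: lhs=a1 != rhs=0
  e.g. a=a1, b=a3, c=a2: lhs=a1 != rhs=0
Total violating triples: 6


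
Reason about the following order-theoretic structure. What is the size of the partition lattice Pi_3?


B(n) = number of set partitions of an n-element set.
B(n) satisfies the recurrence: B(n+1) = sum_k C(n,k)*B(k).
B(3) = 5


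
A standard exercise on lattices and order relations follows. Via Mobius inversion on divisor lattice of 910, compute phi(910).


phi(n) = n * prod_{p|n} (1 - 1/p).
Prime divisors of 910: [2, 5, 7, 13]
phi(910) = 910 * (1 - 1/2) * (1 - 1/5) * (1 - 1/7) * (1 - 1/13)
phi(910) = 288


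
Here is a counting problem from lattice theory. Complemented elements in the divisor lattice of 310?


An element a is complemented if some b has a meet b = bottom, a join b = top.
a is complemented iff gcd(a, n/a)=1, i.e. a is a unitary divisor of 310.
Complemented elements: 1, 2, 5, 10, 31, 62, ... (2 more)
Count: 8


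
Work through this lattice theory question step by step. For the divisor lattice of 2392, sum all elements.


sigma(n) = sum of divisors.
Divisors of 2392: [1, 2, 4, 8, 13, 23, 26, 46, 52, 92, 104, 184, 299, 598, 1196, 2392]
Sum = 5040


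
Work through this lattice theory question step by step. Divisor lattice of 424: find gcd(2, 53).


In a divisor lattice, meet = gcd (greatest common divisor).
By Euclidean algorithm or factoring: gcd(2,53) = 1


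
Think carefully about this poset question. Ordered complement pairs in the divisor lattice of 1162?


Complement pair (a,b): a meet b = bottom, a join b = top.
Here: gcd(a,b)=1 and lcm(a,b)=1162, i.e. a*b=1162 with a,b coprime.
Pairs found: (1,1162), (2,581), (7,166), (14,83), ... (4 more)
Total ordered pairs: 8


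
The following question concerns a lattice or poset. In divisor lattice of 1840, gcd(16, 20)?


Meet=gcd.
gcd(16,20)=4


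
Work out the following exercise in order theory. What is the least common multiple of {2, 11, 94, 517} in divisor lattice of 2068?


In a divisor lattice, join = lcm (least common multiple).
Compute lcm iteratively: start with first element, then lcm(current, next).
Elements: [2, 11, 94, 517]
lcm(2,11) = 22
lcm(22,94) = 1034
lcm(1034,517) = 1034
Final lcm = 1034


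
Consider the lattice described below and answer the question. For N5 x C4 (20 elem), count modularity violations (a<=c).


Modular law: if a <= c then a v (b ^ c) = (a v b) ^ c.
Check all triples (a,b,c) with a <= c among 20 elements.
  e.g. a=(a,0), b=(c,0), c=(b,0): lhs=(a,0) != rhs=(b,0)
  e.g. a=(a,0), b=(c,1), c=(b,0): lhs=(a,0) != rhs=(b,0)
Total violating triples: 40


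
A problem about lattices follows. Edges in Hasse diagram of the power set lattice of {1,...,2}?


A cover relation a -< b holds when a < b with no c strictly between.
Cover relations:
  {} -< {1}
  {} -< {2}
  {1} -< {1,2}
  {2} -< {1,2}
Total: 4


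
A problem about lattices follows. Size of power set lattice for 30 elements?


Power set = 2^n.
2^30 = 1073741824


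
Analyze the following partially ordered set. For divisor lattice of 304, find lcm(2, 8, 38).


In a divisor lattice, join = lcm (least common multiple).
Compute lcm iteratively: start with first element, then lcm(current, next).
Elements: [2, 8, 38]
lcm(2,8) = 8
lcm(8,38) = 152
Final lcm = 152


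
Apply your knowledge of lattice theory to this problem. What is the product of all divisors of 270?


Divisors of 270: [1, 2, 3, 5, 6, 9, 10, 15, 18, 27, 30, 45, 54, 90, 135, 270]
Product = n^(d(n)/2) = 270^(16/2)
Product = 28242953648100000000


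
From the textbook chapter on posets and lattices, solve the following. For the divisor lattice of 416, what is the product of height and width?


Height = length of longest chain minus 1; width = size of largest antichain.
A maximum chain: 1 | 13 | 26 | 52 | 104 | 208 | 416  (height 6).
A maximum antichain: {2, 13}  (width 2).
Product = 6 * 2 = 12


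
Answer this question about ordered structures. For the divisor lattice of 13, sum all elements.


sigma(n) = sum of divisors.
Divisors of 13: [1, 13]
Sum = 14


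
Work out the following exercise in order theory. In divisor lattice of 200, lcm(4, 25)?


Join=lcm.
gcd(4,25)=1
lcm=100


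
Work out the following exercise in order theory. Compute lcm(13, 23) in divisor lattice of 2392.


In a divisor lattice, join = lcm (least common multiple).
gcd(13,23) = 1
lcm(13,23) = 13*23/gcd = 299/1 = 299


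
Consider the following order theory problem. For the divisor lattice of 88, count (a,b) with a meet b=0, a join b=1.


Complement pair (a,b): a meet b = bottom, a join b = top.
Here: gcd(a,b)=1 and lcm(a,b)=88, i.e. a*b=88 with a,b coprime.
Pairs found: (1,88), (8,11), (11,8), (88,1)
Total ordered pairs: 4


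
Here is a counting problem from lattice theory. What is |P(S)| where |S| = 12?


Power set = 2^n.
2^12 = 4096


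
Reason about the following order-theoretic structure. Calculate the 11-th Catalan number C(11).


C(n) = C(2n, n) / (n+1).
C(22, 11) = 705432
C(11) = 705432 / 12 = 58786


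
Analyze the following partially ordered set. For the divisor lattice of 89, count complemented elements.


An element a is complemented if some b has a meet b = bottom, a join b = top.
a is complemented iff gcd(a, n/a)=1, i.e. a is a unitary divisor of 89.
Complemented elements: 1, 89
Count: 2


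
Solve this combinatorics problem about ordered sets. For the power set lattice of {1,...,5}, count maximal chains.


A maximal chain goes from the minimum element to a maximal element via cover relations.
Counting all min-to-max paths in the cover graph.
Total maximal chains: 120


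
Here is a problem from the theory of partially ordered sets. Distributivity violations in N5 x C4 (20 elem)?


Distributive law: a ^ (b v c) = (a ^ b) v (a ^ c).
Check all 20^3 = 8000 ordered triples (a,b,c).
  e.g. a=(b,0), b=(a,0), c=(c,0): lhs=(b,0) != rhs=(a,0)
  e.g. a=(b,0), b=(a,0), c=(c,1): lhs=(b,0) != rhs=(a,0)
Total violating triples: 128


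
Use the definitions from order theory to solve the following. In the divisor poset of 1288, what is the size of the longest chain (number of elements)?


A chain is a totally ordered subset; we count the number of elements in a maximum chain.
Compute, for each element x, the size of the longest chain ending at x:
  1: 1
  2: 2
  7: 2
  23: 2
  4: 3
  8: 4
  ...
A maximum chain: 1 < 2 < 4 < 8 < 56 < 1288
Number of elements in the longest chain: 6


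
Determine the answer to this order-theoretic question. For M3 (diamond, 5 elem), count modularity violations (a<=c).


Modular law: if a <= c then a v (b ^ c) = (a v b) ^ c.
Check all triples (a,b,c) with a <= c among 5 elements.
This lattice is modular (diamonds M_m and their chain-products are modular).
Total violating triples: 0
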